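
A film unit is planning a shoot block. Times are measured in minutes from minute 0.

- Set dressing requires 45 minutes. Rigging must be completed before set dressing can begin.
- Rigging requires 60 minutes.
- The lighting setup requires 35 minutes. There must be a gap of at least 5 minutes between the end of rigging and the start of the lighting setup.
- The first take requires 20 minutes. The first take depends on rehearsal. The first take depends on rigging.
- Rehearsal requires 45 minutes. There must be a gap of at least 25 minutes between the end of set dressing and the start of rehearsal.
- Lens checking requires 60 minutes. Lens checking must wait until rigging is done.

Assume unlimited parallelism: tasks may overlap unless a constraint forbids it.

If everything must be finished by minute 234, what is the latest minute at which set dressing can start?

The first take must finish by minute 234; it takes 20 minutes, so it must start by 234 − 20 = minute 214.
Rehearsal must finish before the first take (must start by minute 214). With a 45-minute duration, rehearsal must start by 214 − 45 = minute 169.
Set dressing has to be done before rehearsal (must start by minute 169, minus 25-minute gap → minute 144). That means finishing by minute 144, i.e. starting by 144 − 45 = minute 99.

99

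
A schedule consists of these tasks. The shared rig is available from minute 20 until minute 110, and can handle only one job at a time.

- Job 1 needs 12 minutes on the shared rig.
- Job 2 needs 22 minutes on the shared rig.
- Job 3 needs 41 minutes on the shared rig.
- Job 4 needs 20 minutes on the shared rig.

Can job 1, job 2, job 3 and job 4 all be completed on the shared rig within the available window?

No

The shared rig window is 110 − 20 = 90 minutes.
Running back to back, the jobs need 12 + 22 + 41 + 20 = 95 minutes on the shared rig.
Since 95 > 90, they cannot all fit.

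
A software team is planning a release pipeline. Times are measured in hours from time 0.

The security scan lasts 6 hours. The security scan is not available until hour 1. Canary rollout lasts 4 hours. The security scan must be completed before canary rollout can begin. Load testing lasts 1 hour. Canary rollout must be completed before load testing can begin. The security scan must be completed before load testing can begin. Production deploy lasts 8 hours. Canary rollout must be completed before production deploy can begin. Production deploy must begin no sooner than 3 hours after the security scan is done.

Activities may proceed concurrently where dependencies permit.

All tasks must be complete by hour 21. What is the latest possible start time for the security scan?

Load testing has no dependents, so it just needs to finish by hour 21. Starting by 21 − 1 = hour 20 achieves that.
Production deploy must finish by hour 21; it takes 8 hours, so it must start by 21 − 8 = hour 13.
Canary rollout must finish in time for load testing (must start by hour 20); production deploy (must start by hour 13). The tightest is hour 13, so canary rollout must start by 13 − 4 = hour 9.
The security scan has several dependents: canary rollout (must start by hour 9); load testing (must start by hour 20); production deploy (must start by hour 13, minus 3-hour gap → hour 10). The earliest of those limits is hour 9, so the security scan must start by 9 − 6 = hour 3.

3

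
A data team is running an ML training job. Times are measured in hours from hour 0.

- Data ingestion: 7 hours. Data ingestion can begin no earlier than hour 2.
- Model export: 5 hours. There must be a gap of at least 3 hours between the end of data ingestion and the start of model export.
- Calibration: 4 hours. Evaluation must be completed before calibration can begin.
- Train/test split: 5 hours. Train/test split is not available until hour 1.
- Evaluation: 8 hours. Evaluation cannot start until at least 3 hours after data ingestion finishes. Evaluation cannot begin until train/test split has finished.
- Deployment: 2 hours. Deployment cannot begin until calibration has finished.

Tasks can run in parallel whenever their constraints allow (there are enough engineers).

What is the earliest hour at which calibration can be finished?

24

Train/test split waits on its own release at hour 1, so it starts at hour 1 and finishes at 1 + 5 = hour 6.
After its own release at hour 2, data ingestion can start at hour 2 and finishes at hour 9.
Evaluation needs all of data ingestion (finishes hour 9, plus 3-hour gap → hour 12); train/test split (finishes hour 6). That puts its earliest start at hour 12; it finishes at 12 + 8 = hour 20.
Calibration cannot begin until evaluation (finishes hour 20). It runs from hour 20 to 20 + 4 = hour 24.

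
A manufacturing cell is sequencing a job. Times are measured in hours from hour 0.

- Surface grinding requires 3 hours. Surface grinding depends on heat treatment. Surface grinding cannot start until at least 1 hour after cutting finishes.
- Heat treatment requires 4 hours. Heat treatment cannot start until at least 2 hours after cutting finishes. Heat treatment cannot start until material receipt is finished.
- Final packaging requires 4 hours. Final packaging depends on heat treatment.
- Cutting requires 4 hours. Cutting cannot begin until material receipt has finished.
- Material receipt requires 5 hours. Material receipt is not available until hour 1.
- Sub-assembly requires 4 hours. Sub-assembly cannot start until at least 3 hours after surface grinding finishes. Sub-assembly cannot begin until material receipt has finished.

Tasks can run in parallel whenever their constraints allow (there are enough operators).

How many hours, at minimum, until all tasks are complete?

26

Material receipt waits on its own release at hour 1, so it starts at hour 1 and finishes at 1 + 5 = hour 6.
After material receipt (finishes hour 6), cutting can start at hour 6 and finishes at hour 10.
Heat treatment needs all of cutting (finishes hour 10, plus 2-hour gap → hour 12); material receipt (finishes hour 6). That puts its earliest start at hour 12; it finishes at 12 + 4 = hour 16.
Final packaging waits on heat treatment (finishes hour 16), so it starts at hour 16 and finishes at 16 + 4 = hour 20.
Surface grinding has to wait for heat treatment (finishes hour 16); cutting (finishes hour 10, plus 1-hour gap → hour 11). The latest of these is hour 16, so surface grinding runs hour 16 to 16 + 3 = hour 19.
For sub-assembly: surface grinding (finishes hour 19, plus 3-hour gap → hour 22); material receipt (finishes hour 6). Taking the maximum gives a start of hour 22, and it finishes at 22 + 4 = hour 26.
All tasks are finished once the last one completes. Finish times: Material receipt at 6, Cutting at 10, Heat treatment at 16, Surface grinding at 19, Sub-assembly at 26, Final packaging at 20. The latest is hour 26.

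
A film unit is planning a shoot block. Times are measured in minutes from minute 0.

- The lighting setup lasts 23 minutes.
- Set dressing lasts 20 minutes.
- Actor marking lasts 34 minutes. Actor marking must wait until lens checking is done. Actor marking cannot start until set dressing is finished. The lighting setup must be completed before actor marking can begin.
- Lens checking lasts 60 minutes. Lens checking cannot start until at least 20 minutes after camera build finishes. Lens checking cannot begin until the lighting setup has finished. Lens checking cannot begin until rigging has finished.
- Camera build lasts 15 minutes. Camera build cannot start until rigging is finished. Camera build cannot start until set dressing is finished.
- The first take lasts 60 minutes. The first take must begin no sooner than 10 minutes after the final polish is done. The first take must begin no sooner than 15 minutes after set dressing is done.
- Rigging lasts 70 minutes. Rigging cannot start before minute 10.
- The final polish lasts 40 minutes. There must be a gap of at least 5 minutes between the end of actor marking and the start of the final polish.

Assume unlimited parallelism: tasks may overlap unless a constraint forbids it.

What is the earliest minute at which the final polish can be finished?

254

The lighting setup can start immediately at minute 0; it finishes at minute 23.
Nothing blocks set dressing, so it runs from minute 0 to minute 20.
Rigging cannot begin until its own release at minute 10. It runs from minute 10 to 10 + 70 = minute 80.
Camera build has to wait for rigging (finishes minute 80); set dressing (finishes minute 20). The latest of these is minute 80, so camera build runs minute 80 to 80 + 15 = minute 95.
Lens checking cannot start until camera build (finishes minute 95, plus 20-minute gap → minute 115); the lighting setup (finishes minute 23); rigging (finishes minute 80). The controlling bound is minute 115, so lens checking finishes at 115 + 60 = minute 175.
Actor marking has to wait for lens checking (finishes minute 175); set dressing (finishes minute 20); the lighting setup (finishes minute 23). The latest of these is minute 175, so actor marking runs minute 175 to 175 + 34 = minute 209.
After actor marking (finishes minute 209, plus 5-minute gap → minute 214), the final polish can start at minute 214 and finishes at minute 254.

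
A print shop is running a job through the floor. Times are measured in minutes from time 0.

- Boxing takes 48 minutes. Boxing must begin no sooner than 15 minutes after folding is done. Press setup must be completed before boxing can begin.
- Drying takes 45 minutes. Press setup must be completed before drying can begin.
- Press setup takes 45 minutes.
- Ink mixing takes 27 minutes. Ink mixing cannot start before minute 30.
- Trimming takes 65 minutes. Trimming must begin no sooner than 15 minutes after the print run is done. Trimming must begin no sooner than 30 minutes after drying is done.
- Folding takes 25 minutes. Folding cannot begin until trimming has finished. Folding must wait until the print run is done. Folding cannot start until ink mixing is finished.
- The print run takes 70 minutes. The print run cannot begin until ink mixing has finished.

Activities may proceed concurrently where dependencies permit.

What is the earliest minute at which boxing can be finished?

295

Nothing blocks press setup, so it runs from minute 0 to minute 45.
After press setup (finishes minute 45), drying can start at minute 45 and finishes at minute 90.
Ink mixing cannot begin until its own release at minute 30. It runs from minute 30 to 30 + 27 = minute 57.
After ink mixing (finishes minute 57), the print run can start at minute 57 and finishes at minute 127.
Trimming has to wait for the print run (finishes minute 127, plus 15-minute gap → minute 142); drying (finishes minute 90, plus 30-minute gap → minute 120). The latest of these is minute 142, so trimming runs minute 142 to 142 + 65 = minute 207.
Folding cannot start until trimming (finishes minute 207); the print run (finishes minute 127); ink mixing (finishes minute 57). The controlling bound is minute 207, so folding finishes at 207 + 25 = minute 232.
Boxing cannot start until folding (finishes minute 232, plus 15-minute gap → minute 247); press setup (finishes minute 45). The controlling bound is minute 247, so boxing finishes at 247 + 48 = minute 295.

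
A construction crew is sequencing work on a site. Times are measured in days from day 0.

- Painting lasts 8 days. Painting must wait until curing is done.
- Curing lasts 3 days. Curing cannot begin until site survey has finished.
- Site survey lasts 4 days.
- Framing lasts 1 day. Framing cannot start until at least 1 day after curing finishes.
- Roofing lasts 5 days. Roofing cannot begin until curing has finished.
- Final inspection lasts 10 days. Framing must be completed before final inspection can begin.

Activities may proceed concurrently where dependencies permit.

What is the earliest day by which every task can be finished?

Site survey has no prerequisites, so it starts at day 0 and finishes at day 4.
Curing cannot begin until site survey (finishes day 4). It runs from day 4 to 4 + 3 = day 7.
Painting cannot begin until curing (finishes day 7). It runs from day 7 to 7 + 8 = day 15.
After curing (finishes day 7), roofing can start at day 7 and finishes at day 12.
After curing (finishes day 7, plus 1-day gap → day 8), framing can start at day 8 and finishes at day 9.
Final inspection waits on framing (finishes day 9), so it starts at day 9 and finishes at 9 + 10 = day 19.
All tasks are finished once the last one completes. Finish times: Site survey at 4, Curing at 7, Framing at 9, Roofing at 12, Painting at 15, Final inspection at 19. The latest is day 19.

19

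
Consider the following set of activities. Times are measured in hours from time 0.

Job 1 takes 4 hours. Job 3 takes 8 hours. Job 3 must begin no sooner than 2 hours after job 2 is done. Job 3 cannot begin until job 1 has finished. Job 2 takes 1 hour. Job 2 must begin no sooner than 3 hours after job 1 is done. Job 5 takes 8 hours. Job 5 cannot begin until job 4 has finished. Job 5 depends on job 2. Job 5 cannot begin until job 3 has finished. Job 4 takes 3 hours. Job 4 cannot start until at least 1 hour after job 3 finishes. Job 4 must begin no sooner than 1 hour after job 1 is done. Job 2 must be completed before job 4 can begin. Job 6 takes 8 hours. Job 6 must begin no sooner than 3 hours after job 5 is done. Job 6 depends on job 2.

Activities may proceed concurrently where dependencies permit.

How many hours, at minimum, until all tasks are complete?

Job 1 has no prerequisites, so it starts at hour 0 and finishes at hour 4.
After job 1 (finishes hour 4, plus 3-hour gap → hour 7), job 2 can start at hour 7 and finishes at hour 8.
For job 3: job 2 (finishes hour 8, plus 2-hour gap → hour 10); job 1 (finishes hour 4). Taking the maximum gives a start of hour 10, and it finishes at 10 + 8 = hour 18.
Job 4 cannot start until job 3 (finishes hour 18, plus 1-hour gap → hour 19); job 1 (finishes hour 4, plus 1-hour gap → hour 5); job 2 (finishes hour 8). The controlling bound is hour 19, so job 4 finishes at 19 + 3 = hour 22.
For job 5: job 4 (finishes hour 22); job 2 (finishes hour 8); job 3 (finishes hour 18). Taking the maximum gives a start of hour 22, and it finishes at 22 + 8 = hour 30.
For job 6: job 5 (finishes hour 30, plus 3-hour gap → hour 33); job 2 (finishes hour 8). Taking the maximum gives a start of hour 33, and it finishes at 33 + 8 = hour 41.
All tasks are finished once the last one completes. Finish times: Job 1 at 4, Job 2 at 8, Job 3 at 18, Job 4 at 22, Job 5 at 30, Job 6 at 41. The latest is hour 41.

41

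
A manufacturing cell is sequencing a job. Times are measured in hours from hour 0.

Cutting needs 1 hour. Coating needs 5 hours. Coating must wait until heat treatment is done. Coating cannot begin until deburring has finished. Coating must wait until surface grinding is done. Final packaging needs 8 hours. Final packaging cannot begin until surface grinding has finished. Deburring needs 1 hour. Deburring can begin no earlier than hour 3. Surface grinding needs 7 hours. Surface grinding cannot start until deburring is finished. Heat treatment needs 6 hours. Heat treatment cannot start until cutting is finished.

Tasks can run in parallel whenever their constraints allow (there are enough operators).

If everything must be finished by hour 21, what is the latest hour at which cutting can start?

Coating must finish by hour 21; it takes 5 hours, so it must start by 21 − 5 = hour 16.
Heat treatment has to be done before coating (must start by hour 16). That means finishing by hour 16, i.e. starting by 16 − 6 = hour 10.
Since heat treatment (must start by hour 10) depends on it, cutting must finish by hour 10. Backing off its 1-hour duration gives a latest start of hour 9.

9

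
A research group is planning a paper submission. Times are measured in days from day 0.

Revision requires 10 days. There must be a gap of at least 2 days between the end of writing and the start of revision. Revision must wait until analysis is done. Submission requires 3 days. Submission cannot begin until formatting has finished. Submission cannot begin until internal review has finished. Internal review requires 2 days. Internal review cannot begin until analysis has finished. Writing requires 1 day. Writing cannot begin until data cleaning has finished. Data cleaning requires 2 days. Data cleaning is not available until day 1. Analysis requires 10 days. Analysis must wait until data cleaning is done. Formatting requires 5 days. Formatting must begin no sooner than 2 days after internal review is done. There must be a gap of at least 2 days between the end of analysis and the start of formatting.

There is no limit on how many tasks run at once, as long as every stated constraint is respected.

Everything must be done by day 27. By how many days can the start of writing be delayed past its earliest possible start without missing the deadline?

11

Data cleaning cannot begin until its own release at day 1. It runs from day 1 to 1 + 2 = day 3.
Writing cannot begin until data cleaning (finishes day 3). It runs from day 3 to 3 + 1 = day 4.

Working backward from the deadline:
Nothing follows revision; the deadline of day 27 is its only limit. It must start by 27 − 10 = day 17.
Writing has to be done before revision (must start by day 17, minus 2-day gap → day 15). That means finishing by day 15, i.e. starting by 15 − 1 = day 14.
So writing can start as early as day 3 and as late as day 14, giving 14 − 3 = 11 days of slack.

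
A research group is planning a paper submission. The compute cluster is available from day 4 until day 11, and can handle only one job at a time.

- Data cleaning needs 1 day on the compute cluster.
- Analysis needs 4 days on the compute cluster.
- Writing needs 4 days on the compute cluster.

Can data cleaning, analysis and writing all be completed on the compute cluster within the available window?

No

The compute cluster window is 11 − 4 = 7 days.
Running back to back, the jobs need 1 + 4 + 4 = 9 days on the compute cluster.
Since 9 > 7, they cannot all fit.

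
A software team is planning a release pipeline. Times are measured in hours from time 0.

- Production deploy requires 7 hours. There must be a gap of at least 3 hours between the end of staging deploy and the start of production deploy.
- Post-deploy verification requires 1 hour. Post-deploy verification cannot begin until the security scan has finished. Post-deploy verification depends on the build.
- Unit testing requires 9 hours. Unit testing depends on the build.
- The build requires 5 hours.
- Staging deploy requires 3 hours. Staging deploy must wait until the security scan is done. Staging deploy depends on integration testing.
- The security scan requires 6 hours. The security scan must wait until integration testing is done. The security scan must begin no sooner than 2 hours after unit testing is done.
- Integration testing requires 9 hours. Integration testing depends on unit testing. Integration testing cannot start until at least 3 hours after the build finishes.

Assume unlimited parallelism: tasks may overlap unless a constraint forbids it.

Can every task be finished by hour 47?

The build has no prerequisites, so it starts at hour 0 and finishes at hour 5.
Unit testing waits on the build (finishes hour 5), so it starts at hour 5 and finishes at 5 + 9 = hour 14.
Integration testing needs all of unit testing (finishes hour 14); the build (finishes hour 5, plus 3-hour gap → hour 8). That puts its earliest start at hour 14; it finishes at 14 + 9 = hour 23.
The security scan needs all of integration testing (finishes hour 23); unit testing (finishes hour 14, plus 2-hour gap → hour 16). That puts its earliest start at hour 23; it finishes at 23 + 6 = hour 29.
Post-deploy verification needs all of the security scan (finishes hour 29); the build (finishes hour 5). That puts its earliest start at hour 29; it finishes at 29 + 1 = hour 30.
Staging deploy needs all of the security scan (finishes hour 29); integration testing (finishes hour 23). That puts its earliest start at hour 29; it finishes at 29 + 3 = hour 32.
After staging deploy (finishes hour 32, plus 3-hour gap → hour 35), production deploy can start at hour 35 and finishes at hour 42.
Every task is finished by hour 42, which is no later than the deadline of 47, so the schedule is feasible.

Yes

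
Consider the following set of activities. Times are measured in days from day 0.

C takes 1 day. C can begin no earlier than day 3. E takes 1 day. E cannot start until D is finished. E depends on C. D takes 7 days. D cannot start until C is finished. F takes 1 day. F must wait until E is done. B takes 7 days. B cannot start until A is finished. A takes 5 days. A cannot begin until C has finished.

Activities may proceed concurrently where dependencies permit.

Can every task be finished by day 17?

C waits on its own release at day 3, so it starts at day 3 and finishes at 3 + 1 = day 4.
D cannot begin until C (finishes day 4). It runs from day 4 to 4 + 7 = day 11.
E has to wait for D (finishes day 11); C (finishes day 4). The latest of these is day 11, so E runs day 11 to 11 + 1 = day 12.
F cannot begin until E (finishes day 12). It runs from day 12 to 12 + 1 = day 13.
A cannot begin until C (finishes day 4). It runs from day 4 to 4 + 5 = day 9.
After A (finishes day 9), B can start at day 9 and finishes at day 16.
Every task is finished by day 16, which is no later than the deadline of 17, so the schedule is feasible.

Yes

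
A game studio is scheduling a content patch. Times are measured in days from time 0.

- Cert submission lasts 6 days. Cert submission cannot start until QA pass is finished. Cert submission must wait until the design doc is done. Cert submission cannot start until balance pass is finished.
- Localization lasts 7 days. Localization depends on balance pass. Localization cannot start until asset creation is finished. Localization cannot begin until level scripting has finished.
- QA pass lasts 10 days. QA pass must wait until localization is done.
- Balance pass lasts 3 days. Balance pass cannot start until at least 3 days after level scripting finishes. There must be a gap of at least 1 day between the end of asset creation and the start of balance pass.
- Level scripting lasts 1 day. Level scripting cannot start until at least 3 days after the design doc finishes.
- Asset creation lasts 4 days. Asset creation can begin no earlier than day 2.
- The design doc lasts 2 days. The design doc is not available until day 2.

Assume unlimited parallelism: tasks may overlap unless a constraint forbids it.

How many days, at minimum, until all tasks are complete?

37

Asset creation waits on its own release at day 2, so it starts at day 2 and finishes at 2 + 4 = day 6.
The design doc cannot begin until its own release at day 2. It runs from day 2 to 2 + 2 = day 4.
After the design doc (finishes day 4, plus 3-day gap → day 7), level scripting can start at day 7 and finishes at day 8.
Balance pass needs all of level scripting (finishes day 8, plus 3-day gap → day 11); asset creation (finishes day 6, plus 1-day gap → day 7). That puts its earliest start at day 11; it finishes at 11 + 3 = day 14.
Localization has to wait for balance pass (finishes day 14); asset creation (finishes day 6); level scripting (finishes day 8). The latest of these is day 14, so localization runs day 14 to 14 + 7 = day 21.
After localization (finishes day 21), QA pass can start at day 21 and finishes at day 31.
For cert submission: QA pass (finishes day 31); the design doc (finishes day 4); balance pass (finishes day 14). Taking the maximum gives a start of day 31, and it finishes at 31 + 6 = day 37.
All tasks are finished once the last one completes. Finish times: The design doc at 4, Asset creation at 6, Level scripting at 8, Balance pass at 14, Localization at 21, QA pass at 31, Cert submission at 37. The latest is day 37.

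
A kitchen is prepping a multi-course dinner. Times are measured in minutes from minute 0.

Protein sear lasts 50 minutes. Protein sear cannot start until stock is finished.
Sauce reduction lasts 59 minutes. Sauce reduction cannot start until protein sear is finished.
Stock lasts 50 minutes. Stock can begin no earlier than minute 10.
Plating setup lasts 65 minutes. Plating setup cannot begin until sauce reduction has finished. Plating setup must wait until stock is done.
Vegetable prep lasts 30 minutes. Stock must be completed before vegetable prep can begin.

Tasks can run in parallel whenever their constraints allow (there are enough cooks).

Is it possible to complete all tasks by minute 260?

Yes

After its own release at minute 10, stock can start at minute 10 and finishes at minute 60.
Vegetable prep cannot begin until stock (finishes minute 60). It runs from minute 60 to 60 + 30 = minute 90.
Protein sear cannot begin until stock (finishes minute 60). It runs from minute 60 to 60 + 50 = minute 110.
Sauce reduction cannot begin until protein sear (finishes minute 110). It runs from minute 110 to 110 + 59 = minute 169.
Plating setup has to wait for sauce reduction (finishes minute 169); stock (finishes minute 60). The latest of these is minute 169, so plating setup runs minute 169 to 169 + 65 = minute 234.
Every task is finished by minute 234, which is no later than the deadline of 260, so the schedule is feasible.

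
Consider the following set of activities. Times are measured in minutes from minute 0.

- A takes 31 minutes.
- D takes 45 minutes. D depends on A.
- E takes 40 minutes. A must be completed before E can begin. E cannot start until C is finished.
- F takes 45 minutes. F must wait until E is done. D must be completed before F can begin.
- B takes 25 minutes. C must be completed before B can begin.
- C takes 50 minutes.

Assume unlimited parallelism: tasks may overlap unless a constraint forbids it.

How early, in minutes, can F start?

90

C has no prerequisites, so it starts at minute 0 and finishes at minute 50.
A can start immediately at minute 0; it finishes at minute 31.
For E: A (finishes minute 31); C (finishes minute 50). Taking the maximum gives a start of minute 50, and it finishes at 50 + 40 = minute 90.
After A (finishes minute 31), D can start at minute 31 and finishes at minute 76.
F waits on E (finishes minute 90); D (finishes minute 76). The latest of these is minute 90, which is the earliest F can start.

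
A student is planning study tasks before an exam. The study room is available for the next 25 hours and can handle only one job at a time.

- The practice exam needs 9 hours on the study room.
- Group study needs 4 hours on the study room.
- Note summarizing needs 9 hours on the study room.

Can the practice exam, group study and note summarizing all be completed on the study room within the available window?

Yes

Running back to back, the jobs need 9 + 4 + 9 = 22 hours on the study room.
Since 22 ≤ 25, they fit within the window.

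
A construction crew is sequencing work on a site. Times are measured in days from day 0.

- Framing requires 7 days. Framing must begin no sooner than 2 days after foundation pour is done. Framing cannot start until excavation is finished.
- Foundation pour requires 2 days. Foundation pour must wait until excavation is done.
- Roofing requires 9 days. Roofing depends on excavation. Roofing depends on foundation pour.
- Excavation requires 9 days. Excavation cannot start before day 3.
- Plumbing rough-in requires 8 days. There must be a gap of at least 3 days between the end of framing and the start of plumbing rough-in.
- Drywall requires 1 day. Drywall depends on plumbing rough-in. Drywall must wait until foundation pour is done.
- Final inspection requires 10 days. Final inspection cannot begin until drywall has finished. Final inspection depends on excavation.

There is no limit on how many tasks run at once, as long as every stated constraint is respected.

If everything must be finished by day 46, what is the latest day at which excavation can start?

4

Final inspection has no dependents, so it just needs to finish by day 46. Starting by 46 − 10 = day 36 achieves that.
Drywall has to be done before final inspection (must start by day 36). That means finishing by day 36, i.e. starting by 36 − 1 = day 35.
Plumbing rough-in has to be done before drywall (must start by day 35). That means finishing by day 35, i.e. starting by 35 − 8 = day 27.
Since plumbing rough-in (must start by day 27, minus 3-day gap → day 24) depends on it, framing must finish by day 24. Backing off its 7-day duration gives a latest start of day 17.
Roofing has no dependents, so it just needs to finish by day 46. Starting by 46 − 9 = day 37 achieves that.
Foundation pour feeds framing (must start by day 17, minus 2-day gap → day 15); roofing (must start by day 37); drywall (must start by day 35). Taking the minimum, foundation pour must finish by day 15 and start by 15 − 2 = day 13.
Excavation has several dependents: foundation pour (must start by day 13); framing (must start by day 17); roofing (must start by day 37); final inspection (must start by day 36). The earliest of those limits is day 13, so excavation must start by 13 − 9 = day 4.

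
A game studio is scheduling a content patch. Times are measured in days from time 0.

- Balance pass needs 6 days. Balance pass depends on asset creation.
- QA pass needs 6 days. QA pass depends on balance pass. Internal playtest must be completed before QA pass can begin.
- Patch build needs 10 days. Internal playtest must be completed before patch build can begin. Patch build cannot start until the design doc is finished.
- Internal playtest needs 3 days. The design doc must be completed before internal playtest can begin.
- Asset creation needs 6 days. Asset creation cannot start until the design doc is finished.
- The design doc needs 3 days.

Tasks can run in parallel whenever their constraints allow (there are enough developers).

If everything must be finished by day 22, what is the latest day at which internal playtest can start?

9

QA pass must finish by day 22; it takes 6 days, so it must start by 22 − 6 = day 16.
To finish by day 22, patch build (duration 10) must start no later than day 12.
For internal playtest: QA pass (must start by day 16); patch build (must start by day 12). The most restrictive is day 12; with a 3-day duration, internal playtest must start by day 9.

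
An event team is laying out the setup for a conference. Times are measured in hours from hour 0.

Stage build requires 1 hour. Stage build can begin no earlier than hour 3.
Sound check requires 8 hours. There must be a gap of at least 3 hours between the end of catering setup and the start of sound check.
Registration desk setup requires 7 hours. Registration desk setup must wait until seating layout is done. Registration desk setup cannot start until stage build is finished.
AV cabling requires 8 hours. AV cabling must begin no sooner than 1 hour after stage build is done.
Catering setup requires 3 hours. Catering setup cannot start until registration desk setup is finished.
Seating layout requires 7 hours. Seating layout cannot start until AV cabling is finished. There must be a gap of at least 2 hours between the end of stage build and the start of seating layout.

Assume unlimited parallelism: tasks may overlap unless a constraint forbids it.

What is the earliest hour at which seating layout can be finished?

20

Stage build waits on its own release at hour 3, so it starts at hour 3 and finishes at 3 + 1 = hour 4.
After stage build (finishes hour 4, plus 1-hour gap → hour 5), AV cabling can start at hour 5 and finishes at hour 13.
Seating layout needs all of AV cabling (finishes hour 13); stage build (finishes hour 4, plus 2-hour gap → hour 6). That puts its earliest start at hour 13; it finishes at 13 + 7 = hour 20.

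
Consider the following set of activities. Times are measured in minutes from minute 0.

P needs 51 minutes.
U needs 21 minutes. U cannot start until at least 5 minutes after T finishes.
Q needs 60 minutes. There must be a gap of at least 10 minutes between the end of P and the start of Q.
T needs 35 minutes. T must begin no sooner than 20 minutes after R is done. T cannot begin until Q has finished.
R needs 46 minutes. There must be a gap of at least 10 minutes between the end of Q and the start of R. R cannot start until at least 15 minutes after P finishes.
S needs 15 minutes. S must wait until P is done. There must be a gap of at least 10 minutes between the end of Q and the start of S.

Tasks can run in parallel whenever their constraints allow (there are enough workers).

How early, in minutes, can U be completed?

258

P can start immediately at minute 0; it finishes at minute 51.
Q waits on P (finishes minute 51, plus 10-minute gap → minute 61), so it starts at minute 61 and finishes at 61 + 60 = minute 121.
R needs all of Q (finishes minute 121, plus 10-minute gap → minute 131); P (finishes minute 51, plus 15-minute gap → minute 66). That puts its earliest start at minute 131; it finishes at 131 + 46 = minute 177.
T cannot start until R (finishes minute 177, plus 20-minute gap → minute 197); Q (finishes minute 121). The controlling bound is minute 197, so T finishes at 197 + 35 = minute 232.
U cannot begin until T (finishes minute 232, plus 5-minute gap → minute 237). It runs from minute 237 to 237 + 21 = minute 258.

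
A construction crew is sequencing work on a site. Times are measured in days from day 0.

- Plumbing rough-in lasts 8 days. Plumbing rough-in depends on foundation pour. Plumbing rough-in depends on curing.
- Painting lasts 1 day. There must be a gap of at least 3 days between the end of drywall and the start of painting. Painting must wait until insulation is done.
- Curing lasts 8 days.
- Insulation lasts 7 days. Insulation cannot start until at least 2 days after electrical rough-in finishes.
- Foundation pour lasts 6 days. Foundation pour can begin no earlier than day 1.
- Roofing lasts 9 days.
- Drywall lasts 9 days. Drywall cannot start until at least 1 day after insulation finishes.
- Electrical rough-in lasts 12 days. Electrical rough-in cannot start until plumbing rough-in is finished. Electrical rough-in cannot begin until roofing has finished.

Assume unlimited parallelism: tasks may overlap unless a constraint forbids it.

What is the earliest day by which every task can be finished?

Roofing has no prerequisites, so it starts at day 0 and finishes at day 9.
Nothing blocks curing, so it runs from day 0 to day 8.
After its own release at day 1, foundation pour can start at day 1 and finishes at day 7.
Plumbing rough-in has to wait for foundation pour (finishes day 7); curing (finishes day 8). The latest of these is day 8, so plumbing rough-in runs day 8 to 8 + 8 = day 16.
Electrical rough-in cannot start until plumbing rough-in (finishes day 16); roofing (finishes day 9). The controlling bound is day 16, so electrical rough-in finishes at 16 + 12 = day 28.
Insulation cannot begin until electrical rough-in (finishes day 28, plus 2-day gap → day 30). It runs from day 30 to 30 + 7 = day 37.
Drywall waits on insulation (finishes day 37, plus 1-day gap → day 38), so it starts at day 38 and finishes at 38 + 9 = day 47.
Painting has to wait for drywall (finishes day 47, plus 3-day gap → day 50); insulation (finishes day 37). The latest of these is day 50, so painting runs day 50 to 50 + 1 = day 51.
All tasks are finished once the last one completes. Finish times: Foundation pour at 7, Curing at 8, Roofing at 9, Plumbing rough-in at 16, Electrical rough-in at 28, Insulation at 37, Drywall at 47, Painting at 51. The latest is day 51.

51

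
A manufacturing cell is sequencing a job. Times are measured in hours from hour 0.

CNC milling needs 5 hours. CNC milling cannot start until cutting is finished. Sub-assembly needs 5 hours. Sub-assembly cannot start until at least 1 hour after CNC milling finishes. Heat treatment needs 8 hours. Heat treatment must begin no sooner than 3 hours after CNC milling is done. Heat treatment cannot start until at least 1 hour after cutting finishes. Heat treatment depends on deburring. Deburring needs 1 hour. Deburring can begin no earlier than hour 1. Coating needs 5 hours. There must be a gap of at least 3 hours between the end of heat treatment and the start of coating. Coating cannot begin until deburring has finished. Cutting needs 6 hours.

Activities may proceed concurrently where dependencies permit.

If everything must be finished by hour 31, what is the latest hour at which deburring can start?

14

Nothing follows coating; the deadline of hour 31 is its only limit. It must start by 31 − 5 = hour 26.
Heat treatment feeds into coating (must start by hour 26, minus 3-hour gap → hour 23); so heat treatment must finish by hour 23 and therefore start by hour 15.
Deburring must finish in time for heat treatment (must start by hour 15); coating (must start by hour 26). The tightest is hour 15, so deburring must start by 15 − 1 = hour 14.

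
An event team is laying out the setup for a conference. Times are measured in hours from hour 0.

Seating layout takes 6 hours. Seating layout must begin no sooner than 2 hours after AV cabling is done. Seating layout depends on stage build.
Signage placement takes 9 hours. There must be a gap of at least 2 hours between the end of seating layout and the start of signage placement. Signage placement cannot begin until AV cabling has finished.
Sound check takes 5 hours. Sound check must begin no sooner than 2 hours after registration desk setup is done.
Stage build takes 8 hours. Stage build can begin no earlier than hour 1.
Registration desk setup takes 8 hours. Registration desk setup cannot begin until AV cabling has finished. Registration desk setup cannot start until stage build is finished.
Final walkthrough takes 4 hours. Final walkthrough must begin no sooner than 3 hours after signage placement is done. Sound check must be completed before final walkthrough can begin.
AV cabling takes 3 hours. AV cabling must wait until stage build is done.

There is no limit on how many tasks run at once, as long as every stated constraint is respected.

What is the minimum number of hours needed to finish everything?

After its own release at hour 1, stage build can start at hour 1 and finishes at hour 9.
AV cabling cannot begin until stage build (finishes hour 9). It runs from hour 9 to 9 + 3 = hour 12.
For registration desk setup: AV cabling (finishes hour 12); stage build (finishes hour 9). Taking the maximum gives a start of hour 12, and it finishes at 12 + 8 = hour 20.
Sound check waits on registration desk setup (finishes hour 20, plus 2-hour gap → hour 22), so it starts at hour 22 and finishes at 22 + 5 = hour 27.
Seating layout has to wait for AV cabling (finishes hour 12, plus 2-hour gap → hour 14); stage build (finishes hour 9). The latest of these is hour 14, so seating layout runs hour 14 to 14 + 6 = hour 20.
Signage placement cannot start until seating layout (finishes hour 20, plus 2-hour gap → hour 22); AV cabling (finishes hour 12). The controlling bound is hour 22, so signage placement finishes at 22 + 9 = hour 31.
For final walkthrough: signage placement (finishes hour 31, plus 3-hour gap → hour 34); sound check (finishes hour 27). Taking the maximum gives a start of hour 34, and it finishes at 34 + 4 = hour 38.
All tasks are finished once the last one completes. Finish times: Stage build at 9, AV cabling at 12, Seating layout at 20, Registration desk setup at 20, Signage placement at 31, Sound check at 27, Final walkthrough at 38. The latest is hour 38.

38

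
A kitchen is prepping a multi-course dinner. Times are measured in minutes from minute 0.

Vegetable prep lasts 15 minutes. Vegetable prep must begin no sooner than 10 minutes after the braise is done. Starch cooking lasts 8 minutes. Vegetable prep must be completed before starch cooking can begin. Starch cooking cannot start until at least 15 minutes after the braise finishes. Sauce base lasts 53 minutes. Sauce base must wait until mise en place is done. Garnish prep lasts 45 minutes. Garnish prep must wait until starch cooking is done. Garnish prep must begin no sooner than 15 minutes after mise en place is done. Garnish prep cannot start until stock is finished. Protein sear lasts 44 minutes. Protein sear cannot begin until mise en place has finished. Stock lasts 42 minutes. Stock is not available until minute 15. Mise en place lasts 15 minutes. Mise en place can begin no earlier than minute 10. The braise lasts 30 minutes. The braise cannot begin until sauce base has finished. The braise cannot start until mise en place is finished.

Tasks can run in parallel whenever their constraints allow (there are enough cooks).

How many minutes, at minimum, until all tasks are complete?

186

Stock waits on its own release at minute 15, so it starts at minute 15 and finishes at 15 + 42 = minute 57.
After its own release at minute 10, mise en place can start at minute 10 and finishes at minute 25.
Protein sear cannot begin until mise en place (finishes minute 25). It runs from minute 25 to 25 + 44 = minute 69.
Sauce base waits on mise en place (finishes minute 25), so it starts at minute 25 and finishes at 25 + 53 = minute 78.
For the braise: sauce base (finishes minute 78); mise en place (finishes minute 25). Taking the maximum gives a start of minute 78, and it finishes at 78 + 30 = minute 108.
After the braise (finishes minute 108, plus 10-minute gap → minute 118), vegetable prep can start at minute 118 and finishes at minute 133.
For starch cooking: vegetable prep (finishes minute 133); the braise (finishes minute 108, plus 15-minute gap → minute 123). Taking the maximum gives a start of minute 133, and it finishes at 133 + 8 = minute 141.
For garnish prep: starch cooking (finishes minute 141); mise en place (finishes minute 25, plus 15-minute gap → minute 40); stock (finishes minute 57). Taking the maximum gives a start of minute 141, and it finishes at 141 + 45 = minute 186.
All tasks are finished once the last one completes. Finish times: Mise en place at 25, Stock at 57, Sauce base at 78, The braise at 108, Protein sear at 69, Vegetable prep at 133, Starch cooking at 141, Garnish prep at 186. The latest is minute 186.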